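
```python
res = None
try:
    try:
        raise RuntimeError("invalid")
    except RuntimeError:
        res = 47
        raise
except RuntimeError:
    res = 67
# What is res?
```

Step-by-step execution trace:
1. Inner try: `raise RuntimeError("invalid")` raises RuntimeError.
2. Inner `except RuntimeError` matches → res = 47.
3. bare `raise` re-raises the same RuntimeError.
4. Outer `except RuntimeError` matches → res = 67.
Result: 67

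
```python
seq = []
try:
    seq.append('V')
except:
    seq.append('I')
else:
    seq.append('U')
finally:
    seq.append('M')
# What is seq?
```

Step-by-step execution trace:
1. try: `seq.append('V')` → seq = ['V']. No exception raised.
2. `except` is skipped.
3. `else` runs: `seq.append('U')` → seq = ['V', 'U'].
4. `finally` always runs: `seq.append('M')` → seq = ['V', 'U', 'M'].
Result: ['V', 'U', 'M']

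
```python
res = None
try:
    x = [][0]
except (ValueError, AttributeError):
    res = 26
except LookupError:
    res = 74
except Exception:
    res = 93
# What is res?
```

Step-by-step execution trace:
1. `x = [][0]` raises IndexError.
2. `except (ValueError, AttributeError)` does not match IndexError; skipped.
3. `except LookupError` matches (IndexError is a subclass of LookupError) → res = 74.
4. `except Exception` is not reached.
Result: 74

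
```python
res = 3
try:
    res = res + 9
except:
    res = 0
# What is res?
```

Step-by-step execution trace:
1. res starts at 3.
2. try: `res = res + 9` → res = 12. No exception raised.
3. `except` is skipped.
Result: 12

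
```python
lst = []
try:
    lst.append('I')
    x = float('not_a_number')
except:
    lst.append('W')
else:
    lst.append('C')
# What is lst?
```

Step-by-step execution trace:
1. try: `lst.append('I')` → lst = ['I'].
2. `x = float('not_a_number')` raises ValueError.
3. bare `except` matches → `lst.append('W')` → lst = ['I', 'W'].
4. `else` is skipped (an exception was raised).
Result: ['I', 'W']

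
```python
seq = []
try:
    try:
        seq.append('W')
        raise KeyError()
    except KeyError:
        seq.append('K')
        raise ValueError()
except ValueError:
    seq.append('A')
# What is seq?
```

Step-by-step execution trace:
1. Inner try: `seq.append('W')` → seq = ['W'].
2. `raise KeyError()` raises KeyError.
3. Inner `except KeyError` matches → `seq.append('K')` → seq = ['W', 'K'].
4. `raise ValueError()` raises ValueError; propagates to outer try.
5. Outer `except ValueError` matches → `seq.append('A')` → seq = ['W', 'K', 'A'].
Result: ['W', 'K', 'A']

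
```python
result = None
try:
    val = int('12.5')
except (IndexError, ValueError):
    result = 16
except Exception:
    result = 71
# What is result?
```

Step-by-step execution trace:
1. `val = int('12.5')` raises ValueError.
2. `except (IndexError, ValueError)` matches (ValueError is in the tuple) → result = 16.
3. `except Exception` is not reached.
Result: 16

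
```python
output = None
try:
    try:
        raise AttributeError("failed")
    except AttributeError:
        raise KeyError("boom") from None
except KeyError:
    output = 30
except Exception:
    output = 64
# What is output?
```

Step-by-step execution trace:
1. Inner try raises AttributeError; inner `except AttributeError` catches it.
2. `raise KeyError(...) from None` raises KeyError (from None suppresses __context__, but the active exception is still KeyError).
3. Outer `except KeyError` matches → output = 30.
4. `except Exception` is not reached.
Result: 30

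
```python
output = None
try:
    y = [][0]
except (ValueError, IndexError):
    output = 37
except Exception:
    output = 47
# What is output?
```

Step-by-step execution trace:
1. `y = [][0]` raises IndexError.
2. `except (ValueError, IndexError)` matches (IndexError is in the tuple) → output = 37.
3. `except Exception` is not reached.
Result: 37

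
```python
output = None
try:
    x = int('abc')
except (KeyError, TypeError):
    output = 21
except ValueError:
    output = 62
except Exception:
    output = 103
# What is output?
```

Step-by-step execution trace:
1. `x = int('abc')` raises ValueError.
2. `except (KeyError, TypeError)` does not match ValueError; skipped.
3. `except ValueError` matches (exact type match) → output = 62.
4. `except Exception` is not reached.
Result: 62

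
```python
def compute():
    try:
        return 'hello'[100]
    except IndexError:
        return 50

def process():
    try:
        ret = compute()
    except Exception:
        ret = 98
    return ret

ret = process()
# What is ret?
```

Step-by-step execution trace:
1. `process()` calls `compute()`.
2. In compute: `'hello'[100]` raises IndexError; `except IndexError` catches it → returns 50.
3. In process: `ret = compute()` → ret = 50. No exception reaches process.
4. `except Exception` is skipped; process returns 50.
5. ret = 50.
Result: 50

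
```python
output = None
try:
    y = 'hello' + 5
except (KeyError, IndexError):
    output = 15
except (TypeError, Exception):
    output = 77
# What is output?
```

Step-by-step execution trace:
1. `y = 'hello' + 5` raises TypeError.
2. `except (KeyError, IndexError)` does not match TypeError; skipped.
3. `except (TypeError, Exception)` matches (TypeError is in the tuple) → output = 77.
Result: 77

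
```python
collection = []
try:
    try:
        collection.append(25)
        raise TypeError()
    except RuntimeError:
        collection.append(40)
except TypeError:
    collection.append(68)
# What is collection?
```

Step-by-step execution trace:
1. Inner try: `collection.append(25)` → collection = [25].
2. `raise TypeError()` raises TypeError.
3. Inner `except RuntimeError` does not match TypeError; exception propagates to outer try.
4. Outer `except TypeError` matches → `collection.append(68)` → collection = [25, 68].
Result: [25, 68]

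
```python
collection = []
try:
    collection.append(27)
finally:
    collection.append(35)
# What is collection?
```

Step-by-step execution trace:
1. try: `collection.append(27)` → collection = [27].
2. The try body completes without raising.
3. finally always runs: `collection.append(35)` → collection = [27, 35].
Result: [27, 35]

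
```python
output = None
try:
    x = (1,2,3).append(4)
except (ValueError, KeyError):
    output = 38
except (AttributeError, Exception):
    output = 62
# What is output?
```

Step-by-step execution trace:
1. `x = (1,2,3).append(4)` raises AttributeError.
2. `except (ValueError, KeyError)` does not match AttributeError; skipped.
3. `except (AttributeError, Exception)` matches (AttributeError is in the tuple) → output = 62.
Result: 62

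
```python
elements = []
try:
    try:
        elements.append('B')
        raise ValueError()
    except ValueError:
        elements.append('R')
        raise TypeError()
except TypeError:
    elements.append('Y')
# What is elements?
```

Step-by-step execution trace:
1. Inner try: `elements.append('B')` → elements = ['B'].
2. `raise ValueError()` raises ValueError.
3. Inner `except ValueError` matches → `elements.append('R')` → elements = ['B', 'R'].
4. `raise TypeError()` raises TypeError; propagates to outer try.
5. Outer `except TypeError` matches → `elements.append('Y')` → elements = ['B', 'R', 'Y'].
Result: ['B', 'R', 'Y']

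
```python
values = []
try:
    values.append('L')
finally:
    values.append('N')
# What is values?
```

Step-by-step execution trace:
1. try: `values.append('L')` → values = ['L'].
2. The try body completes without raising.
3. finally always runs: `values.append('N')` → values = ['L', 'N'].
Result: ['L', 'N']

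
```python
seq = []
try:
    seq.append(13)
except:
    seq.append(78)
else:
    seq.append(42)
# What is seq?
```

Step-by-step execution trace:
1. try: `seq.append(13)` → seq = [13]. No exception raised.
2. `except` is skipped.
3. `else` runs (try completed without exception): `seq.append(42)` → seq = [13, 42].
Result: [13, 42]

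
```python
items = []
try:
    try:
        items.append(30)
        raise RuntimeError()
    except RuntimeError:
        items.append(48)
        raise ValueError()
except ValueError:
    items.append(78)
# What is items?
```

Step-by-step execution trace:
1. Inner try: `items.append(30)` → items = [30].
2. `raise RuntimeError()` raises RuntimeError.
3. Inner `except RuntimeError` matches → `items.append(48)` → items = [30, 48].
4. `raise ValueError()` raises ValueError; propagates to outer try.
5. Outer `except ValueError` matches → `items.append(78)` → items = [30, 48, 78].
Result: [30, 48, 78]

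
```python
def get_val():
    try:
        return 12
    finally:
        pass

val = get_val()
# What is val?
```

Step-by-step execution trace:
1. `get_val()` enters try: `return 12` sets pending return value 12.
2. Before returning, `finally: pass` runs (no effect).
3. get_val() returns 12 → val = 12.
Result: 12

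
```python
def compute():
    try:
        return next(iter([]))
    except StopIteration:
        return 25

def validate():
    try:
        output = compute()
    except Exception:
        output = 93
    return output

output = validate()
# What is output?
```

Step-by-step execution trace:
1. `validate()` calls `compute()`.
2. In compute: `next(iter([]))` raises StopIteration; `except StopIteration` catches it → returns 25.
3. In validate: `output = compute()` → output = 25. No exception reaches validate.
4. `except Exception` is skipped; validate returns 25.
5. output = 25.
Result: 25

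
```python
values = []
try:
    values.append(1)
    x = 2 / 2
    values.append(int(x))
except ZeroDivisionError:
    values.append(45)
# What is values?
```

Step-by-step execution trace:
1. try: `values.append(1)` → values = [1].
2. `x = 2 / 2` → x = 1.0. No exception raised.
3. `values.append(int(x))` → values = [1, 1].
4. `except ZeroDivisionError` is skipped (no exception was raised).
Result: [1, 1]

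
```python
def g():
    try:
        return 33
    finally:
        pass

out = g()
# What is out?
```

Step-by-step execution trace:
1. `g()` enters try: `return 33` sets pending return value 33.
2. Before returning, `finally: pass` runs (no effect).
3. g() returns 33 → out = 33.
Result: 33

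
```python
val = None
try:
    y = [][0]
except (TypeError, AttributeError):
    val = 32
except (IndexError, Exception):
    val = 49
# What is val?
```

Step-by-step execution trace:
1. `y = [][0]` raises IndexError.
2. `except (TypeError, AttributeError)` does not match IndexError; skipped.
3. `except (IndexError, Exception)` matches (IndexError is in the tuple) → val = 49.
Result: 49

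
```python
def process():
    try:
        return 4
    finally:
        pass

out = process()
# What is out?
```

Step-by-step execution trace:
1. `process()` enters try: `return 4` sets pending return value 4.
2. Before returning, `finally: pass` runs (no effect).
3. process() returns 4 → out = 4.
Result: 4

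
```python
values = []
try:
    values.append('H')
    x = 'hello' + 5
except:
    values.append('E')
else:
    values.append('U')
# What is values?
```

Step-by-step execution trace:
1. try: `values.append('H')` → values = ['H'].
2. `x = 'hello' + 5` raises TypeError.
3. bare `except` matches → `values.append('E')` → values = ['H', 'E'].
4. `else` is skipped (an exception was raised).
Result: ['H', 'E']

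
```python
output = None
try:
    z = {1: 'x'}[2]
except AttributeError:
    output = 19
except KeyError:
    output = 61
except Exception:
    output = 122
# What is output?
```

Step-by-step execution trace:
1. `z = {1: 'x'}[2]` raises KeyError.
2. `except AttributeError` does not match KeyError; skipped.
3. `except KeyError` matches → output = 61.
4. Remaining except clauses are skipped.
Result: 61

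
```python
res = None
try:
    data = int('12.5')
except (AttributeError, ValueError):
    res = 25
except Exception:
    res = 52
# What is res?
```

Step-by-step execution trace:
1. `data = int('12.5')` raises ValueError.
2. `except (AttributeError, ValueError)` matches (ValueError is in the tuple) → res = 25.
3. `except Exception` is not reached.
Result: 25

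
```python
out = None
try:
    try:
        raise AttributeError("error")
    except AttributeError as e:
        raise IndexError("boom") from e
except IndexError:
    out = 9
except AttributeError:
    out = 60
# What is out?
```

Step-by-step execution trace:
1. Inner try raises AttributeError; inner `except AttributeError as e` catches it.
2. `raise IndexError(...) from e` raises IndexError (AttributeError is attached as __cause__, but only IndexError is active).
3. Outer `except IndexError` matches → out = 9.
4. `except AttributeError` is not reached.
Result: 9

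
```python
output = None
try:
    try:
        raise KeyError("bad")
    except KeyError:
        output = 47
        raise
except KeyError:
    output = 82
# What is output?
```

Step-by-step execution trace:
1. Inner try: `raise KeyError("bad")` raises KeyError.
2. Inner `except KeyError` matches → output = 47.
3. bare `raise` re-raises the same KeyError.
4. Outer `except KeyError` matches → output = 82.
Result: 82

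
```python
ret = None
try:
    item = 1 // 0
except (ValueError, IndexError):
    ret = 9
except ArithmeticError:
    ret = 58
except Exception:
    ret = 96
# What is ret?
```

Step-by-step execution trace:
1. `item = 1 // 0` raises ZeroDivisionError.
2. `except (ValueError, IndexError)` does not match ZeroDivisionError; skipped.
3. `except ArithmeticError` matches (ZeroDivisionError is a subclass of ArithmeticError) → ret = 58.
4. `except Exception` is not reached.
Result: 58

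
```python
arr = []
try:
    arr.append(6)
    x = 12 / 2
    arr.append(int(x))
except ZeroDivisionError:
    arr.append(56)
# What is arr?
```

Step-by-step execution trace:
1. try: `arr.append(6)` → arr = [6].
2. `x = 12 / 2` → x = 6.0. No exception raised.
3. `arr.append(int(x))` → arr = [6, 6].
4. `except ZeroDivisionError` is skipped (no exception was raised).
Result: [6, 6]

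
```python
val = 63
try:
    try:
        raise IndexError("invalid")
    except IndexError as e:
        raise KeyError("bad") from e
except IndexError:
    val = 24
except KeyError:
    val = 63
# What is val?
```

Step-by-step execution trace:
1. Inner try raises IndexError; inner `except IndexError as e` catches it.
2. `raise KeyError(...) from e` raises KeyError (IndexError is attached as __cause__, but only KeyError is active).
3. Outer `except IndexError` does not match KeyError; skipped.
4. Outer `except KeyError` matches → val = 63.
Result: 63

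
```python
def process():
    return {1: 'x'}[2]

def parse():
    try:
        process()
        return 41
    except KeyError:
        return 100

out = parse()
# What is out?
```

Step-by-step execution trace:
1. `parse()` calls `process()`.
2. `process()` evaluates `{1: 'x'}[2]`, which raises KeyError; it propagates to the caller.
3. `return 41` is not reached.
4. `except KeyError` in parse matches → returns 100.
5. out = 100.
Result: 100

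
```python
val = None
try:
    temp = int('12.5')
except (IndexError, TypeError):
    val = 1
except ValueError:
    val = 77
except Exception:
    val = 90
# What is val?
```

Step-by-step execution trace:
1. `temp = int('12.5')` raises ValueError.
2. `except (IndexError, TypeError)` does not match ValueError; skipped.
3. `except ValueError` matches (exact type match) → val = 77.
4. `except Exception` is not reached.
Result: 77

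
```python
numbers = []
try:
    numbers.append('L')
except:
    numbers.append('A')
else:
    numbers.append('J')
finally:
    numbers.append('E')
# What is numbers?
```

Step-by-step execution trace:
1. try: `numbers.append('L')` → numbers = ['L']. No exception raised.
2. `except` is skipped.
3. `else` runs: `numbers.append('J')` → numbers = ['L', 'J'].
4. `finally` always runs: `numbers.append('E')` → numbers = ['L', 'J', 'E'].
Result: ['L', 'J', 'E']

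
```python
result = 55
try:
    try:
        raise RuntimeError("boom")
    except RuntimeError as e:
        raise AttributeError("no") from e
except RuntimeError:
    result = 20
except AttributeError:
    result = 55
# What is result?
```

Step-by-step execution trace:
1. Inner try raises RuntimeError; inner `except RuntimeError as e` catches it.
2. `raise AttributeError(...) from e` raises AttributeError (RuntimeError is attached as __cause__, but only AttributeError is active).
3. Outer `except RuntimeError` does not match AttributeError; skipped.
4. Outer `except AttributeError` matches → result = 55.
Result: 55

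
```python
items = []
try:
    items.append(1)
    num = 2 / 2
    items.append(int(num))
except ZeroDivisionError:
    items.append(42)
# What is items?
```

Step-by-step execution trace:
1. try: `items.append(1)` → items = [1].
2. `num = 2 / 2` → num = 1.0. No exception raised.
3. `items.append(int(num))` → items = [1, 1].
4. `except ZeroDivisionError` is skipped (no exception was raised).
Result: [1, 1]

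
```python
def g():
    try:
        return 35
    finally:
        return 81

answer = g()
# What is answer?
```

Step-by-step execution trace:
1. `g()` enters try: `return 35` sets pending return value 35.
2. Before returning, `finally: return 81` runs and overrides the pending return.
3. g() returns 81 → answer = 81.
Result: 81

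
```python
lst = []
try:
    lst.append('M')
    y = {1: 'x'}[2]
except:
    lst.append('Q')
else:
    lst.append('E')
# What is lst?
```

Step-by-step execution trace:
1. try: `lst.append('M')` → lst = ['M'].
2. `y = {1: 'x'}[2]` raises KeyError.
3. bare `except` matches → `lst.append('Q')` → lst = ['M', 'Q'].
4. `else` is skipped (an exception was raised).
Result: ['M', 'Q']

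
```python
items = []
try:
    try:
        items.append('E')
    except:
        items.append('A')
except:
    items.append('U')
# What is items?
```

Step-by-step execution trace:
1. Inner try: `items.append('E')` → items = ['E']. No exception raised.
2. Inner `except` is skipped.
3. Inner try completes normally; outer `except` is skipped.
Result: ['E']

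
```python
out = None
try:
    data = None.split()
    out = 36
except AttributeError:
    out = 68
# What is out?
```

Step-by-step execution trace:
1. `data = None.split()` raises AttributeError.
2. `out = 36` is not reached.
3. `except AttributeError` matches → out = 68.
Result: 68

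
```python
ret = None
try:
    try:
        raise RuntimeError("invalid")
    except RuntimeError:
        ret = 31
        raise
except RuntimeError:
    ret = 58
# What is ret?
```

Step-by-step execution trace:
1. Inner try: `raise RuntimeError("invalid")` raises RuntimeError.
2. Inner `except RuntimeError` matches → ret = 31.
3. bare `raise` re-raises the same RuntimeError.
4. Outer `except RuntimeError` matches → ret = 58.
Result: 58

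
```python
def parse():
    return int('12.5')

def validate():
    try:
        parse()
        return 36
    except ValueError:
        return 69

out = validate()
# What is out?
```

Step-by-step execution trace:
1. `validate()` calls `parse()`.
2. `parse()` evaluates `int('12.5')`, which raises ValueError; it propagates to the caller.
3. `return 36` is not reached.
4. `except ValueError` in validate matches → returns 69.
5. out = 69.
Result: 69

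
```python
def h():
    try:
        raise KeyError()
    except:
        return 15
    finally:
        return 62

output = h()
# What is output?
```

Step-by-step execution trace:
1. `h()` enters try: `raise KeyError()` raises KeyError.
2. bare `except` matches → `return 15` sets pending return value 15.
3. Before returning, `finally: return 62` runs and overrides the pending return.
4. h() returns 62 → output = 62.
Result: 62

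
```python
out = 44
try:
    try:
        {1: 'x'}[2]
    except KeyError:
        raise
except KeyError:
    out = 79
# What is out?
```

Step-by-step execution trace:
1. Inner try: `{1: 'x'}[2]` raises KeyError.
2. Inner `except KeyError` matches; bare `raise` re-raises the same KeyError.
3. Outer `except KeyError` matches → out = 79.
Result: 79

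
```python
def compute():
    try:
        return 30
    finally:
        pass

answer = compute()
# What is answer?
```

Step-by-step execution trace:
1. `compute()` enters try: `return 30` sets pending return value 30.
2. Before returning, `finally: pass` runs (no effect).
3. compute() returns 30 → answer = 30.
Result: 30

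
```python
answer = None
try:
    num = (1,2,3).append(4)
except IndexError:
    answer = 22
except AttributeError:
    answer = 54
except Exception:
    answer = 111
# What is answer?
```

Step-by-step execution trace:
1. `num = (1,2,3).append(4)` raises AttributeError.
2. `except IndexError` does not match AttributeError; skipped.
3. `except AttributeError` matches → answer = 54.
4. Remaining except clauses are skipped.
Result: 54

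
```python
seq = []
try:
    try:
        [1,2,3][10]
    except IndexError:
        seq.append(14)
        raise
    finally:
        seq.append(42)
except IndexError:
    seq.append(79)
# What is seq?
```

Step-by-step execution trace:
1. Inner try: `[1,2,3][10]` raises IndexError.
2. Inner `except IndexError` matches → `seq.append(14)` → seq = [14].
3. bare `raise` re-raises IndexError.
4. Inner `finally` runs during unwinding: `seq.append(42)` → seq = [14, 42].
5. Outer `except IndexError` matches → `seq.append(79)` → seq = [14, 42, 79].
Result: [14, 42, 79]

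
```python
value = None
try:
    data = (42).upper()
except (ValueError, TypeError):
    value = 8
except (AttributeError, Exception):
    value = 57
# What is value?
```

Step-by-step execution trace:
1. `data = (42).upper()` raises AttributeError.
2. `except (ValueError, TypeError)` does not match AttributeError; skipped.
3. `except (AttributeError, Exception)` matches (AttributeError is in the tuple) → value = 57.
Result: 57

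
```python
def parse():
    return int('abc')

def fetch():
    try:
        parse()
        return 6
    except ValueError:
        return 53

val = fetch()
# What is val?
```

Step-by-step execution trace:
1. `fetch()` calls `parse()`.
2. `parse()` evaluates `int('abc')`, which raises ValueError; it propagates to the caller.
3. `return 6` is not reached.
4. `except ValueError` in fetch matches → returns 53.
5. val = 53.
Result: 53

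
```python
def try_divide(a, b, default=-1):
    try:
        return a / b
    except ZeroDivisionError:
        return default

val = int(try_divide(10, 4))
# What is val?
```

Step-by-step execution trace:
1. `try_divide(10, 4)` enters try: `return 10 / 4` → returns 2.5. No exception raised.
2. `except ZeroDivisionError` is skipped.
3. `int(2.5)` → 2 → val = 2.
Result: 2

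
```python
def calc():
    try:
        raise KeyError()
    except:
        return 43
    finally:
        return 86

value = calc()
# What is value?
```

Step-by-step execution trace:
1. `calc()` enters try: `raise KeyError()` raises KeyError.
2. bare `except` matches → `return 43` sets pending return value 43.
3. Before returning, `finally: return 86` runs and overrides the pending return.
4. calc() returns 86 → value = 86.
Result: 86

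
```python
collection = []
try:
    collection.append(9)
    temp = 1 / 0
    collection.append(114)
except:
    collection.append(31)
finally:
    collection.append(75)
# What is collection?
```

Step-by-step execution trace:
1. try: `collection.append(9)` → collection = [9].
2. `temp = 1 / 0` raises ZeroDivisionError; `collection.append(114)` is not reached.
3. bare `except` matches → `collection.append(31)` → collection = [9, 31].
4. finally always runs: `collection.append(75)` → collection = [9, 31, 75].
Result: [9, 31, 75]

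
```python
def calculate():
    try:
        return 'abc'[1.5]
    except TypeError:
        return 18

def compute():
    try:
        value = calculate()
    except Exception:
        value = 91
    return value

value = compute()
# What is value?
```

Step-by-step execution trace:
1. `compute()` calls `calculate()`.
2. In calculate: `'abc'[1.5]` raises TypeError; `except TypeError` catches it → returns 18.
3. In compute: `value = calculate()` → value = 18. No exception reaches compute.
4. `except Exception` is skipped; compute returns 18.
5. value = 18.
Result: 18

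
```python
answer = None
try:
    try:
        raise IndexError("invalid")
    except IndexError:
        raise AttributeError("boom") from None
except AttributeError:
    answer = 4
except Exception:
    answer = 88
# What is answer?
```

Step-by-step execution trace:
1. Inner try raises IndexError; inner `except IndexError` catches it.
2. `raise AttributeError(...) from None` raises AttributeError (from None suppresses __context__, but the active exception is still AttributeError).
3. Outer `except AttributeError` matches → answer = 4.
4. `except Exception` is not reached.
Result: 4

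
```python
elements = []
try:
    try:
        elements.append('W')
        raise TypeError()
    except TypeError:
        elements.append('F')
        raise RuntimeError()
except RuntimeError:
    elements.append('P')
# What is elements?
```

Step-by-step execution trace:
1. Inner try: `elements.append('W')` → elements = ['W'].
2. `raise TypeError()` raises TypeError.
3. Inner `except TypeError` matches → `elements.append('F')` → elements = ['W', 'F'].
4. `raise RuntimeError()` raises RuntimeError; propagates to outer try.
5. Outer `except RuntimeError` matches → `elements.append('P')` → elements = ['W', 'F', 'P'].
Result: ['W', 'F', 'P']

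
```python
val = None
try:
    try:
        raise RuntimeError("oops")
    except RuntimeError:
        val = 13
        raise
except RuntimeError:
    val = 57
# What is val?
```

Step-by-step execution trace:
1. Inner try: `raise RuntimeError("oops")` raises RuntimeError.
2. Inner `except RuntimeError` matches → val = 13.
3. bare `raise` re-raises the same RuntimeError.
4. Outer `except RuntimeError` matches → val = 57.
Result: 57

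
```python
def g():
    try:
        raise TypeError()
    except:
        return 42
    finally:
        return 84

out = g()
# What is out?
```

Step-by-step execution trace:
1. `g()` enters try: `raise TypeError()` raises TypeError.
2. bare `except` matches → `return 42` sets pending return value 42.
3. Before returning, `finally: return 84` runs and overrides the pending return.
4. g() returns 84 → out = 84.
Result: 84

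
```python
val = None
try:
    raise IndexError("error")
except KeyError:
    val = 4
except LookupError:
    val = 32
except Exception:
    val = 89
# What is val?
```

Step-by-step execution trace:
1. `raise IndexError(...)` raises IndexError.
2. `except KeyError` does not match (IndexError is not a subclass of KeyError); skipped.
3. `except LookupError` matches (IndexError is a subclass of LookupError) → val = 32.
4. `except Exception` is not reached.
Result: 32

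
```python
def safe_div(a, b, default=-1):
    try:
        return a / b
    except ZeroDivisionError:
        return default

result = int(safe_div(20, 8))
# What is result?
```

Step-by-step execution trace:
1. `safe_div(20, 8)` enters try: `return 20 / 8` → returns 2.5. No exception raised.
2. `except ZeroDivisionError` is skipped.
3. `int(2.5)` → 2 → result = 2.
Result: 2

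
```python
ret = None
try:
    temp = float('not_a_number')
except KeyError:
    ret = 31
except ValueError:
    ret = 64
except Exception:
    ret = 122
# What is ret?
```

Step-by-step execution trace:
1. `temp = float('not_a_number')` raises ValueError.
2. `except KeyError` does not match ValueError; skipped.
3. `except ValueError` matches → ret = 64.
4. Remaining except clauses are skipped.
Result: 64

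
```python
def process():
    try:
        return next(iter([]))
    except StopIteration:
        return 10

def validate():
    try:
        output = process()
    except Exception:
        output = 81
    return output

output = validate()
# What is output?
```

Step-by-step execution trace:
1. `validate()` calls `process()`.
2. In process: `next(iter([]))` raises StopIteration; `except StopIteration` catches it → returns 10.
3. In validate: `output = process()` → output = 10. No exception reaches validate.
4. `except Exception` is skipped; validate returns 10.
5. output = 10.
Result: 10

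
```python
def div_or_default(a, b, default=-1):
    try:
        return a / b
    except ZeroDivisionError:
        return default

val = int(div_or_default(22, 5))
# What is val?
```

Step-by-step execution trace:
1. `div_or_default(22, 5)` enters try: `return 22 / 5` → returns 4.4. No exception raised.
2. `except ZeroDivisionError` is skipped.
3. `int(4.4)` → 4 → val = 4.
Result: 4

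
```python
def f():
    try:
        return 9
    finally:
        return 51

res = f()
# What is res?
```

Step-by-step execution trace:
1. `f()` enters try: `return 9` sets pending return value 9.
2. Before returning, `finally: return 51` runs and overrides the pending return.
3. f() returns 51 → res = 51.
Result: 51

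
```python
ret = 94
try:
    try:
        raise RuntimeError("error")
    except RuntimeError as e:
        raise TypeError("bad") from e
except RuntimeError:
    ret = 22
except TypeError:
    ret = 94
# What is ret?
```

Step-by-step execution trace:
1. Inner try raises RuntimeError; inner `except RuntimeError as e` catches it.
2. `raise TypeError(...) from e` raises TypeError (RuntimeError is attached as __cause__, but only TypeError is active).
3. Outer `except RuntimeError` does not match TypeError; skipped.
4. Outer `except TypeError` matches → ret = 94.
Result: 94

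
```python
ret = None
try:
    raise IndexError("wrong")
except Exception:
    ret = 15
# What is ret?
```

Step-by-step execution trace:
1. `raise IndexError(...)` raises IndexError.
2. `except Exception` matches (IndexError is a subclass of Exception) → ret = 15.
Result: 15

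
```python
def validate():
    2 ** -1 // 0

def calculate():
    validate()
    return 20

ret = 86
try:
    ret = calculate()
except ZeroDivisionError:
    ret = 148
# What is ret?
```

Step-by-step execution trace:
1. ret starts at 86.
2. try: `calculate()` calls `validate()`.
3. `validate()` evaluates `2 ** -1 // 0`, which raises ZeroDivisionError; it propagates through calculate (uncaught).
4. `return 20` in calculate is not reached; the assignment to ret does not complete.
5. `except ZeroDivisionError` matches → ret = 148.
Result: 148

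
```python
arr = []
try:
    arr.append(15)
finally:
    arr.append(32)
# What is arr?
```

Step-by-step execution trace:
1. try: `arr.append(15)` → arr = [15].
2. The try body completes without raising.
3. finally always runs: `arr.append(32)` → arr = [15, 32].
Result: [15, 32]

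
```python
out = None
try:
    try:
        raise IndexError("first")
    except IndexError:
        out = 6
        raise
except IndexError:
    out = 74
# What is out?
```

Step-by-step execution trace:
1. Inner try: `raise IndexError("first")` raises IndexError.
2. Inner `except IndexError` matches → out = 6.
3. bare `raise` re-raises the same IndexError.
4. Outer `except IndexError` matches → out = 74.
Result: 74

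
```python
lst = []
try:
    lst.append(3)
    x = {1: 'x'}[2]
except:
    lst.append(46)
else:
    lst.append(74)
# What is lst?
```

Step-by-step execution trace:
1. try: `lst.append(3)` → lst = [3].
2. `x = {1: 'x'}[2]` raises KeyError.
3. bare `except` matches → `lst.append(46)` → lst = [3, 46].
4. `else` is skipped (an exception was raised).
Result: [3, 46]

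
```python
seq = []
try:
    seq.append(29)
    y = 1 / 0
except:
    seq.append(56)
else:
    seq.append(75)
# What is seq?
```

Step-by-step execution trace:
1. try: `seq.append(29)` → seq = [29].
2. `y = 1 / 0` raises ZeroDivisionError.
3. bare `except` matches → `seq.append(56)` → seq = [29, 56].
4. `else` is skipped (an exception was raised).
Result: [29, 56]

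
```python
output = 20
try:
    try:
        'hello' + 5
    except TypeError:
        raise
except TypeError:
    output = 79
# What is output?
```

Step-by-step execution trace:
1. Inner try: `'hello' + 5` raises TypeError.
2. Inner `except TypeError` matches; bare `raise` re-raises the same TypeError.
3. Outer `except TypeError` matches → output = 79.
Result: 79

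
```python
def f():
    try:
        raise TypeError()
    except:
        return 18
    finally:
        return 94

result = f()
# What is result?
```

Step-by-step execution trace:
1. `f()` enters try: `raise TypeError()` raises TypeError.
2. bare `except` matches → `return 18` sets pending return value 18.
3. Before returning, `finally: return 94` runs and overrides the pending return.
4. f() returns 94 → result = 94.
Result: 94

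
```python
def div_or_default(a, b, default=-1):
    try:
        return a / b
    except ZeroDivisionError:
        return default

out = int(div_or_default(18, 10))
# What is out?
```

Step-by-step execution trace:
1. `div_or_default(18, 10)` enters try: `return 18 / 10` → returns 1.8. No exception raised.
2. `except ZeroDivisionError` is skipped.
3. `int(1.8)` → 1 → out = 1.
Result: 1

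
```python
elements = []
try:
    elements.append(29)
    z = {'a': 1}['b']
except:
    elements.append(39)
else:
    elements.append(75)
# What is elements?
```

Step-by-step execution trace:
1. try: `elements.append(29)` → elements = [29].
2. `z = {'a': 1}['b']` raises KeyError.
3. bare `except` matches → `elements.append(39)` → elements = [29, 39].
4. `else` is skipped (an exception was raised).
Result: [29, 39]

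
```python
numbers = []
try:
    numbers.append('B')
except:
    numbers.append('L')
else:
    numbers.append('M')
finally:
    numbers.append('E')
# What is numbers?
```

Step-by-step execution trace:
1. try: `numbers.append('B')` → numbers = ['B']. No exception raised.
2. `except` is skipped.
3. `else` runs: `numbers.append('M')` → numbers = ['B', 'M'].
4. `finally` always runs: `numbers.append('E')` → numbers = ['B', 'M', 'E'].
Result: ['B', 'M', 'E']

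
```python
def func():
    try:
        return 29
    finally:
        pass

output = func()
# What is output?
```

Step-by-step execution trace:
1. `func()` enters try: `return 29` sets pending return value 29.
2. Before returning, `finally: pass` runs (no effect).
3. func() returns 29 → output = 29.
Result: 29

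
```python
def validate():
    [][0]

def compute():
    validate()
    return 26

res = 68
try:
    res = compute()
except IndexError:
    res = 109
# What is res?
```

Step-by-step execution trace:
1. res starts at 68.
2. try: `compute()` calls `validate()`.
3. `validate()` evaluates `[][0]`, which raises IndexError; it propagates through compute (uncaught).
4. `return 26` in compute is not reached; the assignment to res does not complete.
5. `except IndexError` matches → res = 109.
Result: 109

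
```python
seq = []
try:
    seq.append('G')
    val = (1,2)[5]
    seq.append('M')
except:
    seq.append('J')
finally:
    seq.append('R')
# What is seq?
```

Step-by-step execution trace:
1. try: `seq.append('G')` → seq = ['G'].
2. `val = (1,2)[5]` raises IndexError; `seq.append('M')` is not reached.
3. bare `except` matches → `seq.append('J')` → seq = ['G', 'J'].
4. finally always runs: `seq.append('R')` → seq = ['G', 'J', 'R'].
Result: ['G', 'J', 'R']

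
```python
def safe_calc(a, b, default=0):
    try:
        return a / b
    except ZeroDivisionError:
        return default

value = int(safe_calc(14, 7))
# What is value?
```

Step-by-step execution trace:
1. `safe_calc(14, 7)` enters try: `return 14 / 7` → returns 2.0. No exception raised.
2. `except ZeroDivisionError` is skipped.
3. `int(2.0)` → 2 → value = 2.
Result: 2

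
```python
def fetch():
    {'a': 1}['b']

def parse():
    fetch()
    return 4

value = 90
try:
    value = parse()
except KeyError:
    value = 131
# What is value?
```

Step-by-step execution trace:
1. value starts at 90.
2. try: `parse()` calls `fetch()`.
3. `fetch()` evaluates `{'a': 1}['b']`, which raises KeyError; it propagates through parse (uncaught).
4. `return 4` in parse is not reached; the assignment to value does not complete.
5. `except KeyError` matches → value = 131.
Result: 131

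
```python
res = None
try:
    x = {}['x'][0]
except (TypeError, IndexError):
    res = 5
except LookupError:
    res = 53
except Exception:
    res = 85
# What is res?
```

Step-by-step execution trace:
1. `x = {}['x'][0]` raises KeyError.
2. `except (TypeError, IndexError)` does not match KeyError; skipped.
3. `except LookupError` matches (KeyError is a subclass of LookupError) → res = 53.
4. `except Exception` is not reached.
Result: 53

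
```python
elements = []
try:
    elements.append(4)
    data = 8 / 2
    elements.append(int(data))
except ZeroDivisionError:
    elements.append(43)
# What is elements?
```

Step-by-step execution trace:
1. try: `elements.append(4)` → elements = [4].
2. `data = 8 / 2` → data = 4.0. No exception raised.
3. `elements.append(int(data))` → elements = [4, 4].
4. `except ZeroDivisionError` is skipped (no exception was raised).
Result: [4, 4]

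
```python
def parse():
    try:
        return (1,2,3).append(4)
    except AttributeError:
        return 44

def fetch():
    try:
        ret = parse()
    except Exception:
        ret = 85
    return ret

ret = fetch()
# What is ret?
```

Step-by-step execution trace:
1. `fetch()` calls `parse()`.
2. In parse: `(1,2,3).append(4)` raises AttributeError; `except AttributeError` catches it → returns 44.
3. In fetch: `ret = parse()` → ret = 44. No exception reaches fetch.
4. `except Exception` is skipped; fetch returns 44.
5. ret = 44.
Result: 44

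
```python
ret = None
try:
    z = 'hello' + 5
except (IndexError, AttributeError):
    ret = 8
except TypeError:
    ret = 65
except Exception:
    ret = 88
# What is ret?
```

Step-by-step execution trace:
1. `z = 'hello' + 5` raises TypeError.
2. `except (IndexError, AttributeError)` does not match TypeError; skipped.
3. `except TypeError` matches (exact type match) → ret = 65.
4. `except Exception` is not reached.
Result: 65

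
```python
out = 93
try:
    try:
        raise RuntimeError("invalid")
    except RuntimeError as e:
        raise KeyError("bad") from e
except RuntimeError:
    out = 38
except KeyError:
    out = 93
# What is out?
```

Step-by-step execution trace:
1. Inner try raises RuntimeError; inner `except RuntimeError as e` catches it.
2. `raise KeyError(...) from e` raises KeyError (RuntimeError is attached as __cause__, but only KeyError is active).
3. Outer `except RuntimeError` does not match KeyError; skipped.
4. Outer `except KeyError` matches → out = 93.
Result: 93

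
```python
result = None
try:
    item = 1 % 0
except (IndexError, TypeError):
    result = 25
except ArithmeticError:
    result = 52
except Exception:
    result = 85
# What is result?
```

Step-by-step execution trace:
1. `item = 1 % 0` raises ZeroDivisionError.
2. `except (IndexError, TypeError)` does not match ZeroDivisionError; skipped.
3. `except ArithmeticError` matches (ZeroDivisionError is a subclass of ArithmeticError) → result = 52.
4. `except Exception` is not reached.
Result: 52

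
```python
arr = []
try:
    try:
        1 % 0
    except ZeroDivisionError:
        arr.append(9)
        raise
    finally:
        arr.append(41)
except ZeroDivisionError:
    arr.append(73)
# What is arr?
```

Step-by-step execution trace:
1. Inner try: `1 % 0` raises ZeroDivisionError.
2. Inner `except ZeroDivisionError` matches → `arr.append(9)` → arr = [9].
3. bare `raise` re-raises ZeroDivisionError.
4. Inner `finally` runs during unwinding: `arr.append(41)` → arr = [9, 41].
5. Outer `except ZeroDivisionError` matches → `arr.append(73)` → arr = [9, 41, 73].
Result: [9, 41, 73]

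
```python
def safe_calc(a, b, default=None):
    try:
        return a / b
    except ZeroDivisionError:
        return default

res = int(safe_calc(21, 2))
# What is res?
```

Step-by-step execution trace:
1. `safe_calc(21, 2)` enters try: `return 21 / 2` → returns 10.5. No exception raised.
2. `except ZeroDivisionError` is skipped.
3. `int(10.5)` → 10 → res = 10.
Result: 10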